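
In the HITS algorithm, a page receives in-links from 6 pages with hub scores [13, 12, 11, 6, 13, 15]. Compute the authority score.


Authority = sum of hub scores of in-linkers
In-link 1: hub score = 13
In-link 2: hub score = 12
In-link 3: hub score = 11
In-link 4: hub score = 6
In-link 5: hub score = 13
In-link 6: hub score = 15
Authority = 13 + 12 + 11 + 6 + 13 + 15 = 70

70


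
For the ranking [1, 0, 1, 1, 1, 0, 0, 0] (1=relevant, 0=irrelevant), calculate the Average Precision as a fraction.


Computing P@k for each relevant position:
Position 1: relevant, P@1 = 1/1 = 1
Position 2: not relevant
Position 3: relevant, P@3 = 2/3 = 2/3
Position 4: relevant, P@4 = 3/4 = 3/4
Position 5: relevant, P@5 = 4/5 = 4/5
Position 6: not relevant
Position 7: not relevant
Position 8: not relevant
Sum of P@k = 1 + 2/3 + 3/4 + 4/5 = 193/60
AP = 193/60 / 4 = 193/240

193/240


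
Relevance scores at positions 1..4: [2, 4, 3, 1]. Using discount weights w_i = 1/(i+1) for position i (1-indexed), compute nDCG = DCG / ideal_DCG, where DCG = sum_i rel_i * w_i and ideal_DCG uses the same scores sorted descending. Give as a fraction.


Position discount weights w_i = 1/(i+1) for i=1..4:
Weights = [1/2, 1/3, 1/4, 1/5]
Actual relevance: [2, 4, 3, 1]
DCG = 2/2 + 4/3 + 3/4 + 1/5 = 197/60
Ideal relevance (sorted desc): [4, 3, 2, 1]
Ideal DCG = 4/2 + 3/3 + 2/4 + 1/5 = 37/10
nDCG = DCG / ideal_DCG = 197/60 / 37/10 = 197/222

197/222


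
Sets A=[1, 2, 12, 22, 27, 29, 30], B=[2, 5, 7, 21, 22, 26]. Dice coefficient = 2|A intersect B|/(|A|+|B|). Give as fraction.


A intersect B = [2, 22]
|A intersect B| = 2
|A| = 7, |B| = 6
Dice = 2*2 / (7+6)
= 4 / 13 = 4/13

4/13


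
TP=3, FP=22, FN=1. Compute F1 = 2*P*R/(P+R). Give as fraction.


F1 = 2 * P * R / (P + R)
P = TP/(TP+FP) = 3/25 = 3/25
R = TP/(TP+FN) = 3/4 = 3/4
2 * P * R = 2 * 3/25 * 3/4 = 9/50
P + R = 3/25 + 3/4 = 87/100
F1 = 9/50 / 87/100 = 6/29

6/29


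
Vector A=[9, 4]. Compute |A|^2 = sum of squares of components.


|A|^2 = sum of squared components
A[0]^2 = 9^2 = 81
A[1]^2 = 4^2 = 16
Sum = 81 + 16 = 97

97


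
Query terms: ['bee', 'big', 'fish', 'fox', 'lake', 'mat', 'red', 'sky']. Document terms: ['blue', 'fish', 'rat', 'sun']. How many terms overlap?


Query terms: ['bee', 'big', 'fish', 'fox', 'lake', 'mat', 'red', 'sky']
Document terms: ['blue', 'fish', 'rat', 'sun']
Common terms: ['fish']
Overlap count = 1

1


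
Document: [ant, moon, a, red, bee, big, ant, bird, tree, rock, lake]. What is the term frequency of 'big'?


Document has 11 words
Scanning for 'big':
Found at positions: [5]
Count = 1

1


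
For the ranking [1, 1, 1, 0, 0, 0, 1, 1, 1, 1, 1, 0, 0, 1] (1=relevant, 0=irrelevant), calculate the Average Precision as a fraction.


Computing P@k for each relevant position:
Position 1: relevant, P@1 = 1/1 = 1
Position 2: relevant, P@2 = 2/2 = 1
Position 3: relevant, P@3 = 3/3 = 1
Position 4: not relevant
Position 5: not relevant
Position 6: not relevant
Position 7: relevant, P@7 = 4/7 = 4/7
Position 8: relevant, P@8 = 5/8 = 5/8
Position 9: relevant, P@9 = 6/9 = 2/3
Position 10: relevant, P@10 = 7/10 = 7/10
Position 11: relevant, P@11 = 8/11 = 8/11
Position 12: not relevant
Position 13: not relevant
Position 14: relevant, P@14 = 9/14 = 9/14
Sum of P@k = 1 + 1 + 1 + 4/7 + 5/8 + 2/3 + 7/10 + 8/11 + 9/14 = 64063/9240
AP = 64063/9240 / 9 = 64063/83160

64063/83160


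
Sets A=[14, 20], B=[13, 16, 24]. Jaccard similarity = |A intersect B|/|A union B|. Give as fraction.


A intersect B = []
|A intersect B| = 0
A union B = [13, 14, 16, 20, 24]
|A union B| = 5
Jaccard = 0/5 = 0

0


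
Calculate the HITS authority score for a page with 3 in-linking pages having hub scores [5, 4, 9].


Authority = sum of hub scores of in-linkers
In-link 1: hub score = 5
In-link 2: hub score = 4
In-link 3: hub score = 9
Authority = 5 + 4 + 9 = 18

18


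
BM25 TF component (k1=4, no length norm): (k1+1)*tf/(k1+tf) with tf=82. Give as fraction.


BM25 TF component = (k1+1)*tf / (k1+tf)
k1 = 4, tf = 82
Numerator = (4+1)*82 = 410
Denominator = 4 + 82 = 86
= 410/86 = 205/43

205/43


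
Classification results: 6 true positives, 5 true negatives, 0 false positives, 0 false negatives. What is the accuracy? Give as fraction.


Accuracy = (TP + TN) / (TP + TN + FP + FN)
TP + TN = 6 + 5 = 11
Total = 6 + 5 + 0 + 0 = 11
Accuracy = 11 / 11 = 1

1


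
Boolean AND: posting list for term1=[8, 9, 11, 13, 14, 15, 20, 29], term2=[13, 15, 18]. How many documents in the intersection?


Boolean AND: find intersection of posting lists
term1 docs: [8, 9, 11, 13, 14, 15, 20, 29]
term2 docs: [13, 15, 18]
Intersection: [13, 15]
|intersection| = 2

2


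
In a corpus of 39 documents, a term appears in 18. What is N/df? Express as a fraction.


IDF ratio = N / df
= 39 / 18
= 13/6

13/6


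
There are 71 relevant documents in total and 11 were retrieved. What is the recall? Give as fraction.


Recall = retrieved_relevant / total_relevant
= 11 / 71
= 11 / (11 + 60)
= 11/71

11/71


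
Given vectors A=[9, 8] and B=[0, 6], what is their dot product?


Dot product = sum of element-wise products
A[0]*B[0] = 9*0 = 0
A[1]*B[1] = 8*6 = 48
Sum = 0 + 48 = 48

48


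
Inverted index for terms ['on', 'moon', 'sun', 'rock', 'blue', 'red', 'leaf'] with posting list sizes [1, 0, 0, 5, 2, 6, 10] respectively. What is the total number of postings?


Summing posting list sizes:
'on': 1 postings
'moon': 0 postings
'sun': 0 postings
'rock': 5 postings
'blue': 2 postings
'red': 6 postings
'leaf': 10 postings
Total = 1 + 0 + 0 + 5 + 2 + 6 + 10 = 24

24


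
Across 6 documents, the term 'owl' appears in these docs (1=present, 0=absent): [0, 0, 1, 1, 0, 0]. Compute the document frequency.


Checking each document for 'owl':
Doc 1: absent
Doc 2: absent
Doc 3: present
Doc 4: present
Doc 5: absent
Doc 6: absent
df = sum of presences = 0 + 0 + 1 + 1 + 0 + 0 = 2

2


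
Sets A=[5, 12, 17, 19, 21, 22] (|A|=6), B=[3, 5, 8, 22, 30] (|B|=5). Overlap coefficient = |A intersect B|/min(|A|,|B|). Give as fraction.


A intersect B = [5, 22]
|A intersect B| = 2
min(|A|, |B|) = min(6, 5) = 5
Overlap = 2 / 5 = 2/5

2/5


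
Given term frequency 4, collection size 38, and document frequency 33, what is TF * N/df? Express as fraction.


TF * (N/df)
= 4 * (38/33)
= 4 * 38/33
= 152/33

152/33


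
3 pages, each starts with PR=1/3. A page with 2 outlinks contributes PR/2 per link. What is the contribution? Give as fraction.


Initial PR = 1/3 = 1/3
Outlinks = 2
Contribution per link = PR / outlinks
= 1/3 / 2
= 1/6

1/6


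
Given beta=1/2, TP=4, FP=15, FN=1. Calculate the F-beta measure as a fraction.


P = TP/(TP+FP) = 4/19 = 4/19
R = TP/(TP+FN) = 4/5 = 4/5
beta^2 = 1/2^2 = 1/4
(1 + beta^2) = 5/4
Numerator = (1+beta^2)*P*R = 4/19
Denominator = beta^2*P + R = 1/19 + 4/5 = 81/95
F_beta = 20/81

20/81


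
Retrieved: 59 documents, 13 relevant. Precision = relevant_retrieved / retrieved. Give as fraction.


Precision = relevant_retrieved / total_retrieved
= 13 / 59
= 13 / (13 + 46)
= 13/59

13/59


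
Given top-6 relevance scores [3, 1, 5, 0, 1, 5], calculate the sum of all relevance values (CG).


Cumulative Gain = sum of relevance scores
Position 1: rel=3, running sum=3
Position 2: rel=1, running sum=4
Position 3: rel=5, running sum=9
Position 4: rel=0, running sum=9
Position 5: rel=1, running sum=10
Position 6: rel=5, running sum=15
CG = 15

15


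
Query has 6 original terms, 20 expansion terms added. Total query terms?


Original terms: 6
Expansion terms: 20
Total = 6 + 20 = 26

26


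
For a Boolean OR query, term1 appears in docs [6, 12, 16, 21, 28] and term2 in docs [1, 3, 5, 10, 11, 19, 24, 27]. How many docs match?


Boolean OR: find union of posting lists
term1 docs: [6, 12, 16, 21, 28]
term2 docs: [1, 3, 5, 10, 11, 19, 24, 27]
Union: [1, 3, 5, 6, 10, 11, 12, 16, 19, 21, 24, 27, 28]
|union| = 13

13


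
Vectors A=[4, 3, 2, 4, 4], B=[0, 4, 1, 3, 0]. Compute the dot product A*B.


Dot product = sum of element-wise products
A[0]*B[0] = 4*0 = 0
A[1]*B[1] = 3*4 = 12
A[2]*B[2] = 2*1 = 2
A[3]*B[3] = 4*3 = 12
A[4]*B[4] = 4*0 = 0
Sum = 0 + 12 + 2 + 12 + 0 = 26

26


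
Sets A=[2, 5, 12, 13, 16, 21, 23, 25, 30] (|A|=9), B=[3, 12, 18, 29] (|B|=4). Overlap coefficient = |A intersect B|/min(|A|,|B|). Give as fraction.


A intersect B = [12]
|A intersect B| = 1
min(|A|, |B|) = min(9, 4) = 4
Overlap = 1 / 4 = 1/4

1/4


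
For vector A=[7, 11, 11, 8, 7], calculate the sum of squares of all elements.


|A|^2 = sum of squared components
A[0]^2 = 7^2 = 49
A[1]^2 = 11^2 = 121
A[2]^2 = 11^2 = 121
A[3]^2 = 8^2 = 64
A[4]^2 = 7^2 = 49
Sum = 49 + 121 + 121 + 64 + 49 = 404

404


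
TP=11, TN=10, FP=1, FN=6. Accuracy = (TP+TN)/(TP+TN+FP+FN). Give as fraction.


Accuracy = (TP + TN) / (TP + TN + FP + FN)
TP + TN = 11 + 10 = 21
Total = 11 + 10 + 1 + 6 = 28
Accuracy = 21 / 28 = 3/4

3/4


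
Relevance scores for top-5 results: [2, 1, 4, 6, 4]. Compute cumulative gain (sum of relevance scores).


Cumulative Gain = sum of relevance scores
Position 1: rel=2, running sum=2
Position 2: rel=1, running sum=3
Position 3: rel=4, running sum=7
Position 4: rel=6, running sum=13
Position 5: rel=4, running sum=17
CG = 17

17


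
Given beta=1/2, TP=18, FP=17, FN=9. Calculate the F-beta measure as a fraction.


P = TP/(TP+FP) = 18/35 = 18/35
R = TP/(TP+FN) = 18/27 = 2/3
beta^2 = 1/2^2 = 1/4
(1 + beta^2) = 5/4
Numerator = (1+beta^2)*P*R = 3/7
Denominator = beta^2*P + R = 9/70 + 2/3 = 167/210
F_beta = 90/167

90/167


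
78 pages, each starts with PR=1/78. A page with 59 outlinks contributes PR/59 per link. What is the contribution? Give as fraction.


Initial PR = 1/78 = 1/78
Outlinks = 59
Contribution per link = PR / outlinks
= 1/78 / 59
= 1/4602

1/4602


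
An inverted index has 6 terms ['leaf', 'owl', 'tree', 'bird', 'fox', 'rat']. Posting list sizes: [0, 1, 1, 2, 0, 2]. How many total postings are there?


Summing posting list sizes:
'leaf': 0 postings
'owl': 1 postings
'tree': 1 postings
'bird': 2 postings
'fox': 0 postings
'rat': 2 postings
Total = 0 + 1 + 1 + 2 + 0 + 2 = 6

6


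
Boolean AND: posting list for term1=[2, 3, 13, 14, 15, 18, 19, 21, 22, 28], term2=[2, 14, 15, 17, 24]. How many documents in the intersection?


Boolean AND: find intersection of posting lists
term1 docs: [2, 3, 13, 14, 15, 18, 19, 21, 22, 28]
term2 docs: [2, 14, 15, 17, 24]
Intersection: [2, 14, 15]
|intersection| = 3

3


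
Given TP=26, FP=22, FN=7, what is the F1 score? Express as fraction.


F1 = 2 * P * R / (P + R)
P = TP/(TP+FP) = 26/48 = 13/24
R = TP/(TP+FN) = 26/33 = 26/33
2 * P * R = 2 * 13/24 * 26/33 = 169/198
P + R = 13/24 + 26/33 = 117/88
F1 = 169/198 / 117/88 = 52/81

52/81


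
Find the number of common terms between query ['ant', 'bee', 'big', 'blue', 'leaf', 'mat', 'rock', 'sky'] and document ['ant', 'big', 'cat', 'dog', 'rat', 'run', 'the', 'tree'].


Query terms: ['ant', 'bee', 'big', 'blue', 'leaf', 'mat', 'rock', 'sky']
Document terms: ['ant', 'big', 'cat', 'dog', 'rat', 'run', 'the', 'tree']
Common terms: ['ant', 'big']
Overlap count = 2

2


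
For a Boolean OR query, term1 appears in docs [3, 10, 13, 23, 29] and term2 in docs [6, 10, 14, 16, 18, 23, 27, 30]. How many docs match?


Boolean OR: find union of posting lists
term1 docs: [3, 10, 13, 23, 29]
term2 docs: [6, 10, 14, 16, 18, 23, 27, 30]
Union: [3, 6, 10, 13, 14, 16, 18, 23, 27, 29, 30]
|union| = 11

11


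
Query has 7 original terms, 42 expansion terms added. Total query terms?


Original terms: 7
Expansion terms: 42
Total = 7 + 42 = 49

49


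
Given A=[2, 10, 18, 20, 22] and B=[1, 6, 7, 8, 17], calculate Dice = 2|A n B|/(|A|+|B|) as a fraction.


A intersect B = []
|A intersect B| = 0
|A| = 5, |B| = 5
Dice = 2*0 / (5+5)
= 0 / 10 = 0

0


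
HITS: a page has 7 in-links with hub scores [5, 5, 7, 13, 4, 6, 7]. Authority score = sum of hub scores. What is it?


Authority = sum of hub scores of in-linkers
In-link 1: hub score = 5
In-link 2: hub score = 5
In-link 3: hub score = 7
In-link 4: hub score = 13
In-link 5: hub score = 4
In-link 6: hub score = 6
In-link 7: hub score = 7
Authority = 5 + 5 + 7 + 13 + 4 + 6 + 7 = 47

47


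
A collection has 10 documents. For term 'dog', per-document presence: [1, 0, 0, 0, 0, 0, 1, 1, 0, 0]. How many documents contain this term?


Checking each document for 'dog':
Doc 1: present
Doc 2: absent
Doc 3: absent
Doc 4: absent
Doc 5: absent
Doc 6: absent
Doc 7: present
Doc 8: present
Doc 9: absent
Doc 10: absent
df = sum of presences = 1 + 0 + 0 + 0 + 0 + 0 + 1 + 1 + 0 + 0 = 3

3


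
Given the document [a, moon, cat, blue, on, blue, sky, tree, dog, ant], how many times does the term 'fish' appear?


Document has 10 words
Scanning for 'fish':
Term not found in document
Count = 0

0


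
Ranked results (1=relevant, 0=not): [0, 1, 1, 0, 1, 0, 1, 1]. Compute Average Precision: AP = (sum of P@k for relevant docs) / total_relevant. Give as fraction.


Computing P@k for each relevant position:
Position 1: not relevant
Position 2: relevant, P@2 = 1/2 = 1/2
Position 3: relevant, P@3 = 2/3 = 2/3
Position 4: not relevant
Position 5: relevant, P@5 = 3/5 = 3/5
Position 6: not relevant
Position 7: relevant, P@7 = 4/7 = 4/7
Position 8: relevant, P@8 = 5/8 = 5/8
Sum of P@k = 1/2 + 2/3 + 3/5 + 4/7 + 5/8 = 2489/840
AP = 2489/840 / 5 = 2489/4200

2489/4200


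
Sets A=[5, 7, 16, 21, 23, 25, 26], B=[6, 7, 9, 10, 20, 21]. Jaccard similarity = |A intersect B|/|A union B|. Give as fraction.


A intersect B = [7, 21]
|A intersect B| = 2
A union B = [5, 6, 7, 9, 10, 16, 20, 21, 23, 25, 26]
|A union B| = 11
Jaccard = 2/11 = 2/11

2/11


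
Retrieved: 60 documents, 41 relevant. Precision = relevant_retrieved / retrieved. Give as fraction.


Precision = relevant_retrieved / total_retrieved
= 41 / 60
= 41 / (41 + 19)
= 41/60

41/60


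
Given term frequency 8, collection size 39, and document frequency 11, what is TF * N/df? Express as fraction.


TF * (N/df)
= 8 * (39/11)
= 8 * 39/11
= 312/11

312/11


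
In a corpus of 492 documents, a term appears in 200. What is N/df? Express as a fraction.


IDF ratio = N / df
= 492 / 200
= 123/50

123/50


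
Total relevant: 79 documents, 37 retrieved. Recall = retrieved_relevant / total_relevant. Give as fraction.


Recall = retrieved_relevant / total_relevant
= 37 / 79
= 37 / (37 + 42)
= 37/79

37/79


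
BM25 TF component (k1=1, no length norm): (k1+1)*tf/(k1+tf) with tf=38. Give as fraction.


BM25 TF component = (k1+1)*tf / (k1+tf)
k1 = 1, tf = 38
Numerator = (1+1)*38 = 76
Denominator = 1 + 38 = 39
= 76/39 = 76/39

76/39


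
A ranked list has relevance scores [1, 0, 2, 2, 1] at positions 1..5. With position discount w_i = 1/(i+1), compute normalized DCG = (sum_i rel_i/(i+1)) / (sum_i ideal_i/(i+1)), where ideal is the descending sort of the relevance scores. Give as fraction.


Position discount weights w_i = 1/(i+1) for i=1..5:
Weights = [1/2, 1/3, 1/4, 1/5, 1/6]
Actual relevance: [1, 0, 2, 2, 1]
DCG = 1/2 + 0/3 + 2/4 + 2/5 + 1/6 = 47/30
Ideal relevance (sorted desc): [2, 2, 1, 1, 0]
Ideal DCG = 2/2 + 2/3 + 1/4 + 1/5 + 0/6 = 127/60
nDCG = DCG / ideal_DCG = 47/30 / 127/60 = 94/127

94/127


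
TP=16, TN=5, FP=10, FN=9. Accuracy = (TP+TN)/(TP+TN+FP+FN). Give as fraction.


Accuracy = (TP + TN) / (TP + TN + FP + FN)
TP + TN = 16 + 5 = 21
Total = 16 + 5 + 10 + 9 = 40
Accuracy = 21 / 40 = 21/40

21/40


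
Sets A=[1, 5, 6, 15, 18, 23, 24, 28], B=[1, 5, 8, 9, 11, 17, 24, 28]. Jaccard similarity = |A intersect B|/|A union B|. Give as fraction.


A intersect B = [1, 5, 24, 28]
|A intersect B| = 4
A union B = [1, 5, 6, 8, 9, 11, 15, 17, 18, 23, 24, 28]
|A union B| = 12
Jaccard = 4/12 = 1/3

1/3


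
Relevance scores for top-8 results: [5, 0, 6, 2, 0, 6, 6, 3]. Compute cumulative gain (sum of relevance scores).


Cumulative Gain = sum of relevance scores
Position 1: rel=5, running sum=5
Position 2: rel=0, running sum=5
Position 3: rel=6, running sum=11
Position 4: rel=2, running sum=13
Position 5: rel=0, running sum=13
Position 6: rel=6, running sum=19
Position 7: rel=6, running sum=25
Position 8: rel=3, running sum=28
CG = 28

28


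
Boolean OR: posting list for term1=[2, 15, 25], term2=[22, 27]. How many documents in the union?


Boolean OR: find union of posting lists
term1 docs: [2, 15, 25]
term2 docs: [22, 27]
Union: [2, 15, 22, 25, 27]
|union| = 5

5


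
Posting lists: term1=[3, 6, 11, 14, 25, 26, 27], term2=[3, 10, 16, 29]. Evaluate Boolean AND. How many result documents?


Boolean AND: find intersection of posting lists
term1 docs: [3, 6, 11, 14, 25, 26, 27]
term2 docs: [3, 10, 16, 29]
Intersection: [3]
|intersection| = 1

1


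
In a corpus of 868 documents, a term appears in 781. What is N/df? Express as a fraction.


IDF ratio = N / df
= 868 / 781
= 868/781

868/781


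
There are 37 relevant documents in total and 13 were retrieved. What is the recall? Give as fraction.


Recall = retrieved_relevant / total_relevant
= 13 / 37
= 13 / (13 + 24)
= 13/37

13/37


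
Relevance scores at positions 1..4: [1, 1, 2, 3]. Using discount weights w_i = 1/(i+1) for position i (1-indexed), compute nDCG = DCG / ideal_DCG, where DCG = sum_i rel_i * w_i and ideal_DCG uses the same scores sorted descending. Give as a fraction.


Position discount weights w_i = 1/(i+1) for i=1..4:
Weights = [1/2, 1/3, 1/4, 1/5]
Actual relevance: [1, 1, 2, 3]
DCG = 1/2 + 1/3 + 2/4 + 3/5 = 29/15
Ideal relevance (sorted desc): [3, 2, 1, 1]
Ideal DCG = 3/2 + 2/3 + 1/4 + 1/5 = 157/60
nDCG = DCG / ideal_DCG = 29/15 / 157/60 = 116/157

116/157


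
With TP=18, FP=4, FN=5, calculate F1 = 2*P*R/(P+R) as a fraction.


F1 = 2 * P * R / (P + R)
P = TP/(TP+FP) = 18/22 = 9/11
R = TP/(TP+FN) = 18/23 = 18/23
2 * P * R = 2 * 9/11 * 18/23 = 324/253
P + R = 9/11 + 18/23 = 405/253
F1 = 324/253 / 405/253 = 4/5

4/5


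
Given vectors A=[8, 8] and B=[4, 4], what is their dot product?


Dot product = sum of element-wise products
A[0]*B[0] = 8*4 = 32
A[1]*B[1] = 8*4 = 32
Sum = 32 + 32 = 64

64


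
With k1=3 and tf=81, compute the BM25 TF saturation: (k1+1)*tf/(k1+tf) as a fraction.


BM25 TF component = (k1+1)*tf / (k1+tf)
k1 = 3, tf = 81
Numerator = (3+1)*81 = 324
Denominator = 3 + 81 = 84
= 324/84 = 27/7

27/7


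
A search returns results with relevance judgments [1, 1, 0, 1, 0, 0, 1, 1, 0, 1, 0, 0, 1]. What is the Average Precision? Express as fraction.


Computing P@k for each relevant position:
Position 1: relevant, P@1 = 1/1 = 1
Position 2: relevant, P@2 = 2/2 = 1
Position 3: not relevant
Position 4: relevant, P@4 = 3/4 = 3/4
Position 5: not relevant
Position 6: not relevant
Position 7: relevant, P@7 = 4/7 = 4/7
Position 8: relevant, P@8 = 5/8 = 5/8
Position 9: not relevant
Position 10: relevant, P@10 = 6/10 = 3/5
Position 11: not relevant
Position 12: not relevant
Position 13: relevant, P@13 = 7/13 = 7/13
Sum of P@k = 1 + 1 + 3/4 + 4/7 + 5/8 + 3/5 + 7/13 = 18509/3640
AP = 18509/3640 / 7 = 18509/25480

18509/25480


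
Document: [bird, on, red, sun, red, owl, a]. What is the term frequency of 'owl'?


Document has 7 words
Scanning for 'owl':
Found at positions: [5]
Count = 1

1


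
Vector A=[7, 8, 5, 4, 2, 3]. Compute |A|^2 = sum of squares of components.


|A|^2 = sum of squared components
A[0]^2 = 7^2 = 49
A[1]^2 = 8^2 = 64
A[2]^2 = 5^2 = 25
A[3]^2 = 4^2 = 16
A[4]^2 = 2^2 = 4
A[5]^2 = 3^2 = 9
Sum = 49 + 64 + 25 + 16 + 4 + 9 = 167

167


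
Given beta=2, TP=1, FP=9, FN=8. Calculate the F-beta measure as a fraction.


P = TP/(TP+FP) = 1/10 = 1/10
R = TP/(TP+FN) = 1/9 = 1/9
beta^2 = 2^2 = 4
(1 + beta^2) = 5
Numerator = (1+beta^2)*P*R = 1/18
Denominator = beta^2*P + R = 2/5 + 1/9 = 23/45
F_beta = 5/46

5/46


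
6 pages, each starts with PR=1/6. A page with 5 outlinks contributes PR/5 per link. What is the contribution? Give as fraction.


Initial PR = 1/6 = 1/6
Outlinks = 5
Contribution per link = PR / outlinks
= 1/6 / 5
= 1/30

1/30


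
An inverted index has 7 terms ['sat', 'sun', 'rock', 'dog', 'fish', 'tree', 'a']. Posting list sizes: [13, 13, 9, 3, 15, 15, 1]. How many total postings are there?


Summing posting list sizes:
'sat': 13 postings
'sun': 13 postings
'rock': 9 postings
'dog': 3 postings
'fish': 15 postings
'tree': 15 postings
'a': 1 postings
Total = 13 + 13 + 9 + 3 + 15 + 15 + 1 = 69

69


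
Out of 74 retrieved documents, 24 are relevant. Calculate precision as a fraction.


Precision = relevant_retrieved / total_retrieved
= 24 / 74
= 24 / (24 + 50)
= 12/37

12/37


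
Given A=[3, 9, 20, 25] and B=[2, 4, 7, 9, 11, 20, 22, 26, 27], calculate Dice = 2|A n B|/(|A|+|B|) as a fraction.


A intersect B = [9, 20]
|A intersect B| = 2
|A| = 4, |B| = 9
Dice = 2*2 / (4+9)
= 4 / 13 = 4/13

4/13


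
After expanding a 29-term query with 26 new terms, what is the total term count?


Original terms: 29
Expansion terms: 26
Total = 29 + 26 = 55

55


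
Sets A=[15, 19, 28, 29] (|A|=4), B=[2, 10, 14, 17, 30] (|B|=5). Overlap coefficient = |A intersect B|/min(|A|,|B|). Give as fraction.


A intersect B = []
|A intersect B| = 0
min(|A|, |B|) = min(4, 5) = 4
Overlap = 0 / 4 = 0

0


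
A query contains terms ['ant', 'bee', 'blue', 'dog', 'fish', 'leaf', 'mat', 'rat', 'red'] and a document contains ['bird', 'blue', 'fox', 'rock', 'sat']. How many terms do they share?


Query terms: ['ant', 'bee', 'blue', 'dog', 'fish', 'leaf', 'mat', 'rat', 'red']
Document terms: ['bird', 'blue', 'fox', 'rock', 'sat']
Common terms: ['blue']
Overlap count = 1

1


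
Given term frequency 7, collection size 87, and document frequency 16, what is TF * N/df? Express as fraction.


TF * (N/df)
= 7 * (87/16)
= 7 * 87/16
= 609/16

609/16


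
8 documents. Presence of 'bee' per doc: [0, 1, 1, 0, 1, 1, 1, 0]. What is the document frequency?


Checking each document for 'bee':
Doc 1: absent
Doc 2: present
Doc 3: present
Doc 4: absent
Doc 5: present
Doc 6: present
Doc 7: present
Doc 8: absent
df = sum of presences = 0 + 1 + 1 + 0 + 1 + 1 + 1 + 0 = 5

5


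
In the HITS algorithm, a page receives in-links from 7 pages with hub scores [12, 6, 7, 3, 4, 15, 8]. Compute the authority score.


Authority = sum of hub scores of in-linkers
In-link 1: hub score = 12
In-link 2: hub score = 6
In-link 3: hub score = 7
In-link 4: hub score = 3
In-link 5: hub score = 4
In-link 6: hub score = 15
In-link 7: hub score = 8
Authority = 12 + 6 + 7 + 3 + 4 + 15 + 8 = 55

55


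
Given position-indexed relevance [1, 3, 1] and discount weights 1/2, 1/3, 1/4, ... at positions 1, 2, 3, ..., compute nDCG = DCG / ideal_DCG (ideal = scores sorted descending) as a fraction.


Position discount weights w_i = 1/(i+1) for i=1..3:
Weights = [1/2, 1/3, 1/4]
Actual relevance: [1, 3, 1]
DCG = 1/2 + 3/3 + 1/4 = 7/4
Ideal relevance (sorted desc): [3, 1, 1]
Ideal DCG = 3/2 + 1/3 + 1/4 = 25/12
nDCG = DCG / ideal_DCG = 7/4 / 25/12 = 21/25

21/25


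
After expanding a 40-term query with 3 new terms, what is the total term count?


Original terms: 40
Expansion terms: 3
Total = 40 + 3 = 43

43


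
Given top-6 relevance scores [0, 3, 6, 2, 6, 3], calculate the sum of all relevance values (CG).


Cumulative Gain = sum of relevance scores
Position 1: rel=0, running sum=0
Position 2: rel=3, running sum=3
Position 3: rel=6, running sum=9
Position 4: rel=2, running sum=11
Position 5: rel=6, running sum=17
Position 6: rel=3, running sum=20
CG = 20

20


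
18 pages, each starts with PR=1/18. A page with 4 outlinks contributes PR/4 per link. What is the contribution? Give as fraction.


Initial PR = 1/18 = 1/18
Outlinks = 4
Contribution per link = PR / outlinks
= 1/18 / 4
= 1/72

1/72


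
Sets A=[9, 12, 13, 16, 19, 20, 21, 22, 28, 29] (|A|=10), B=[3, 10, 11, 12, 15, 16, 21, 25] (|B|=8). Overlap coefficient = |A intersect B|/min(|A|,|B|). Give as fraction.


A intersect B = [12, 16, 21]
|A intersect B| = 3
min(|A|, |B|) = min(10, 8) = 8
Overlap = 3 / 8 = 3/8

3/8


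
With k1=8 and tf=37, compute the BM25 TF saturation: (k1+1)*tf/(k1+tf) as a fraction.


BM25 TF component = (k1+1)*tf / (k1+tf)
k1 = 8, tf = 37
Numerator = (8+1)*37 = 333
Denominator = 8 + 37 = 45
= 333/45 = 37/5

37/5


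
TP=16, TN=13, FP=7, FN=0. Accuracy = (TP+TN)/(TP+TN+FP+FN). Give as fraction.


Accuracy = (TP + TN) / (TP + TN + FP + FN)
TP + TN = 16 + 13 = 29
Total = 16 + 13 + 7 + 0 = 36
Accuracy = 29 / 36 = 29/36

29/36


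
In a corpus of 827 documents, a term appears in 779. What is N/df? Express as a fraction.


IDF ratio = N / df
= 827 / 779
= 827/779

827/779


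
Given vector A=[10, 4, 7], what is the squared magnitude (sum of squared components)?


|A|^2 = sum of squared components
A[0]^2 = 10^2 = 100
A[1]^2 = 4^2 = 16
A[2]^2 = 7^2 = 49
Sum = 100 + 16 + 49 = 165

165


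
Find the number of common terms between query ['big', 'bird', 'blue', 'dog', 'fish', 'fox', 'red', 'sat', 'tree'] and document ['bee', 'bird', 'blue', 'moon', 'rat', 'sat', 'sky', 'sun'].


Query terms: ['big', 'bird', 'blue', 'dog', 'fish', 'fox', 'red', 'sat', 'tree']
Document terms: ['bee', 'bird', 'blue', 'moon', 'rat', 'sat', 'sky', 'sun']
Common terms: ['bird', 'blue', 'sat']
Overlap count = 3

3


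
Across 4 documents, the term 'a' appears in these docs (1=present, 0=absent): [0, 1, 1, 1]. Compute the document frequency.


Checking each document for 'a':
Doc 1: absent
Doc 2: present
Doc 3: present
Doc 4: present
df = sum of presences = 0 + 1 + 1 + 1 = 3

3


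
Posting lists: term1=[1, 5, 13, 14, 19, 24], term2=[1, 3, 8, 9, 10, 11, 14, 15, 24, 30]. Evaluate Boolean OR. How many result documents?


Boolean OR: find union of posting lists
term1 docs: [1, 5, 13, 14, 19, 24]
term2 docs: [1, 3, 8, 9, 10, 11, 14, 15, 24, 30]
Union: [1, 3, 5, 8, 9, 10, 11, 13, 14, 15, 19, 24, 30]
|union| = 13

13


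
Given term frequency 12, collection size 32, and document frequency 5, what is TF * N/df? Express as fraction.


TF * (N/df)
= 12 * (32/5)
= 12 * 32/5
= 384/5

384/5


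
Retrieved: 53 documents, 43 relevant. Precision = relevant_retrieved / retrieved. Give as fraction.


Precision = relevant_retrieved / total_retrieved
= 43 / 53
= 43 / (43 + 10)
= 43/53

43/53


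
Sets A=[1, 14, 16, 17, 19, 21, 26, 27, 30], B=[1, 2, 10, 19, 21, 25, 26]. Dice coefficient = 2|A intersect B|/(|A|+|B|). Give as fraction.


A intersect B = [1, 19, 21, 26]
|A intersect B| = 4
|A| = 9, |B| = 7
Dice = 2*4 / (9+7)
= 8 / 16 = 1/2

1/2


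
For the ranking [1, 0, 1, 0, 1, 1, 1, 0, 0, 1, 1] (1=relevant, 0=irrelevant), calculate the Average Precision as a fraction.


Computing P@k for each relevant position:
Position 1: relevant, P@1 = 1/1 = 1
Position 2: not relevant
Position 3: relevant, P@3 = 2/3 = 2/3
Position 4: not relevant
Position 5: relevant, P@5 = 3/5 = 3/5
Position 6: relevant, P@6 = 4/6 = 2/3
Position 7: relevant, P@7 = 5/7 = 5/7
Position 8: not relevant
Position 9: not relevant
Position 10: relevant, P@10 = 6/10 = 3/5
Position 11: relevant, P@11 = 7/11 = 7/11
Sum of P@k = 1 + 2/3 + 3/5 + 2/3 + 5/7 + 3/5 + 7/11 = 5641/1155
AP = 5641/1155 / 7 = 5641/8085

5641/8085


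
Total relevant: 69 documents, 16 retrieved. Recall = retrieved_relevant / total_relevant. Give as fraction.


Recall = retrieved_relevant / total_relevant
= 16 / 69
= 16 / (16 + 53)
= 16/69

16/69


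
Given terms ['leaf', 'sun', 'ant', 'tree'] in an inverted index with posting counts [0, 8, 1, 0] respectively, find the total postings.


Summing posting list sizes:
'leaf': 0 postings
'sun': 8 postings
'ant': 1 postings
'tree': 0 postings
Total = 0 + 8 + 1 + 0 = 9

9


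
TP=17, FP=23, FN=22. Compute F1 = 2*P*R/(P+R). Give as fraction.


F1 = 2 * P * R / (P + R)
P = TP/(TP+FP) = 17/40 = 17/40
R = TP/(TP+FN) = 17/39 = 17/39
2 * P * R = 2 * 17/40 * 17/39 = 289/780
P + R = 17/40 + 17/39 = 1343/1560
F1 = 289/780 / 1343/1560 = 34/79

34/79


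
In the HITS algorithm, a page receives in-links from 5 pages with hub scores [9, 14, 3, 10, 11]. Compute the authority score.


Authority = sum of hub scores of in-linkers
In-link 1: hub score = 9
In-link 2: hub score = 14
In-link 3: hub score = 3
In-link 4: hub score = 10
In-link 5: hub score = 11
Authority = 9 + 14 + 3 + 10 + 11 = 47

47


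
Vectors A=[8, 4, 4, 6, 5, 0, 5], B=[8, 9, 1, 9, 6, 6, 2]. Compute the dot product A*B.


Dot product = sum of element-wise products
A[0]*B[0] = 8*8 = 64
A[1]*B[1] = 4*9 = 36
A[2]*B[2] = 4*1 = 4
A[3]*B[3] = 6*9 = 54
A[4]*B[4] = 5*6 = 30
A[5]*B[5] = 0*6 = 0
A[6]*B[6] = 5*2 = 10
Sum = 64 + 36 + 4 + 54 + 30 + 0 + 10 = 198

198


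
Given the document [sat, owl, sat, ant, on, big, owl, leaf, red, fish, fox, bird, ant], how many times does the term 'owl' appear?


Document has 13 words
Scanning for 'owl':
Found at positions: [1, 6]
Count = 2

2


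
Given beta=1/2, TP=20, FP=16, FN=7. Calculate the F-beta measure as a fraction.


P = TP/(TP+FP) = 20/36 = 5/9
R = TP/(TP+FN) = 20/27 = 20/27
beta^2 = 1/2^2 = 1/4
(1 + beta^2) = 5/4
Numerator = (1+beta^2)*P*R = 125/243
Denominator = beta^2*P + R = 5/36 + 20/27 = 95/108
F_beta = 100/171

100/171


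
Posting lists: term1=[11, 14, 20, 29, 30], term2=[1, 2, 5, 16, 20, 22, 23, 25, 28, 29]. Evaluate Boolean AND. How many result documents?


Boolean AND: find intersection of posting lists
term1 docs: [11, 14, 20, 29, 30]
term2 docs: [1, 2, 5, 16, 20, 22, 23, 25, 28, 29]
Intersection: [20, 29]
|intersection| = 2

2


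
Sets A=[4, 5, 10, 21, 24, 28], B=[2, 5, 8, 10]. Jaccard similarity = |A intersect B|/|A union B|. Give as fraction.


A intersect B = [5, 10]
|A intersect B| = 2
A union B = [2, 4, 5, 8, 10, 21, 24, 28]
|A union B| = 8
Jaccard = 2/8 = 1/4

1/4


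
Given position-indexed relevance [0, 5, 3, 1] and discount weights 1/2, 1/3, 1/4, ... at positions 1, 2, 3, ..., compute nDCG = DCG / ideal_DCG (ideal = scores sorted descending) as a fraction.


Position discount weights w_i = 1/(i+1) for i=1..4:
Weights = [1/2, 1/3, 1/4, 1/5]
Actual relevance: [0, 5, 3, 1]
DCG = 0/2 + 5/3 + 3/4 + 1/5 = 157/60
Ideal relevance (sorted desc): [5, 3, 1, 0]
Ideal DCG = 5/2 + 3/3 + 1/4 + 0/5 = 15/4
nDCG = DCG / ideal_DCG = 157/60 / 15/4 = 157/225

157/225


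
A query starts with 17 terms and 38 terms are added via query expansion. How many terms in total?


Original terms: 17
Expansion terms: 38
Total = 17 + 38 = 55

55


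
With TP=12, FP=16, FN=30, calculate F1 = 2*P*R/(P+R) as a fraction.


F1 = 2 * P * R / (P + R)
P = TP/(TP+FP) = 12/28 = 3/7
R = TP/(TP+FN) = 12/42 = 2/7
2 * P * R = 2 * 3/7 * 2/7 = 12/49
P + R = 3/7 + 2/7 = 5/7
F1 = 12/49 / 5/7 = 12/35

12/35


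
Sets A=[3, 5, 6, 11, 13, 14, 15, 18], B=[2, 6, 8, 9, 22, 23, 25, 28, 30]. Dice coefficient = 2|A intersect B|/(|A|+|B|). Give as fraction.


A intersect B = [6]
|A intersect B| = 1
|A| = 8, |B| = 9
Dice = 2*1 / (8+9)
= 2 / 17 = 2/17

2/17


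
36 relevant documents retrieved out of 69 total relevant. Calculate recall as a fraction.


Recall = retrieved_relevant / total_relevant
= 36 / 69
= 36 / (36 + 33)
= 12/23

12/23


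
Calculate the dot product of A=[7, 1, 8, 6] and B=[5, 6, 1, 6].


Dot product = sum of element-wise products
A[0]*B[0] = 7*5 = 35
A[1]*B[1] = 1*6 = 6
A[2]*B[2] = 8*1 = 8
A[3]*B[3] = 6*6 = 36
Sum = 35 + 6 + 8 + 36 = 85

85


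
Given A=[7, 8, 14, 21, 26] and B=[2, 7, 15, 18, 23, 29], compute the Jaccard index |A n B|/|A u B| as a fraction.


A intersect B = [7]
|A intersect B| = 1
A union B = [2, 7, 8, 14, 15, 18, 21, 23, 26, 29]
|A union B| = 10
Jaccard = 1/10 = 1/10

1/10


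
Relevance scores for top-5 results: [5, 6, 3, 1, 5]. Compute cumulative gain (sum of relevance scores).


Cumulative Gain = sum of relevance scores
Position 1: rel=5, running sum=5
Position 2: rel=6, running sum=11
Position 3: rel=3, running sum=14
Position 4: rel=1, running sum=15
Position 5: rel=5, running sum=20
CG = 20

20


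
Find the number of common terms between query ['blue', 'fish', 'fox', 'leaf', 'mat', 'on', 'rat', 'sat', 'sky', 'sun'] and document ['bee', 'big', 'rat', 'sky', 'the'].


Query terms: ['blue', 'fish', 'fox', 'leaf', 'mat', 'on', 'rat', 'sat', 'sky', 'sun']
Document terms: ['bee', 'big', 'rat', 'sky', 'the']
Common terms: ['rat', 'sky']
Overlap count = 2

2


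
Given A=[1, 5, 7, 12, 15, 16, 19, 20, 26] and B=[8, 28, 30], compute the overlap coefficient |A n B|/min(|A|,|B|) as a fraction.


A intersect B = []
|A intersect B| = 0
min(|A|, |B|) = min(9, 3) = 3
Overlap = 0 / 3 = 0

0


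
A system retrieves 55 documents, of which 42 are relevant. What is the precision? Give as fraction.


Precision = relevant_retrieved / total_retrieved
= 42 / 55
= 42 / (42 + 13)
= 42/55

42/55


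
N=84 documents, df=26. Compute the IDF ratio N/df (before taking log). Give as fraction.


IDF ratio = N / df
= 84 / 26
= 42/13

42/13


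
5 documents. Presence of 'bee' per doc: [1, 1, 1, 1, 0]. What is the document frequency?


Checking each document for 'bee':
Doc 1: present
Doc 2: present
Doc 3: present
Doc 4: present
Doc 5: absent
df = sum of presences = 1 + 1 + 1 + 1 + 0 = 4

4


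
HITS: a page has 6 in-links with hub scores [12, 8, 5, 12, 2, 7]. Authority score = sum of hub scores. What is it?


Authority = sum of hub scores of in-linkers
In-link 1: hub score = 12
In-link 2: hub score = 8
In-link 3: hub score = 5
In-link 4: hub score = 12
In-link 5: hub score = 2
In-link 6: hub score = 7
Authority = 12 + 8 + 5 + 12 + 2 + 7 = 46

46


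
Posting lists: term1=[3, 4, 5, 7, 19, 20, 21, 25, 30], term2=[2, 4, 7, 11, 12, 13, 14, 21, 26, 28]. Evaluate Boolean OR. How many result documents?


Boolean OR: find union of posting lists
term1 docs: [3, 4, 5, 7, 19, 20, 21, 25, 30]
term2 docs: [2, 4, 7, 11, 12, 13, 14, 21, 26, 28]
Union: [2, 3, 4, 5, 7, 11, 12, 13, 14, 19, 20, 21, 25, 26, 28, 30]
|union| = 16

16


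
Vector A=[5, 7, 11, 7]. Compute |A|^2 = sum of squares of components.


|A|^2 = sum of squared components
A[0]^2 = 5^2 = 25
A[1]^2 = 7^2 = 49
A[2]^2 = 11^2 = 121
A[3]^2 = 7^2 = 49
Sum = 25 + 49 + 121 + 49 = 244

244


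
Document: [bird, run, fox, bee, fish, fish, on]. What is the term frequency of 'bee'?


Document has 7 words
Scanning for 'bee':
Found at positions: [3]
Count = 1

1


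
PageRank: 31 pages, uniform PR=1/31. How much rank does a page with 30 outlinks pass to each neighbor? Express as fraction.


Initial PR = 1/31 = 1/31
Outlinks = 30
Contribution per link = PR / outlinks
= 1/31 / 30
= 1/930

1/930


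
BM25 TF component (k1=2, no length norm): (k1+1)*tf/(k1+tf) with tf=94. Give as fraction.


BM25 TF component = (k1+1)*tf / (k1+tf)
k1 = 2, tf = 94
Numerator = (2+1)*94 = 282
Denominator = 2 + 94 = 96
= 282/96 = 47/16

47/16


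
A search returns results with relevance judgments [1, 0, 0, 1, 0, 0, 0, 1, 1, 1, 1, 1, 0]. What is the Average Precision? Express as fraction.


Computing P@k for each relevant position:
Position 1: relevant, P@1 = 1/1 = 1
Position 2: not relevant
Position 3: not relevant
Position 4: relevant, P@4 = 2/4 = 1/2
Position 5: not relevant
Position 6: not relevant
Position 7: not relevant
Position 8: relevant, P@8 = 3/8 = 3/8
Position 9: relevant, P@9 = 4/9 = 4/9
Position 10: relevant, P@10 = 5/10 = 1/2
Position 11: relevant, P@11 = 6/11 = 6/11
Position 12: relevant, P@12 = 7/12 = 7/12
Position 13: not relevant
Sum of P@k = 1 + 1/2 + 3/8 + 4/9 + 1/2 + 6/11 + 7/12 = 3127/792
AP = 3127/792 / 7 = 3127/5544

3127/5544


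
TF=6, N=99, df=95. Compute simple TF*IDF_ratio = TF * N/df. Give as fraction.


TF * (N/df)
= 6 * (99/95)
= 6 * 99/95
= 594/95

594/95


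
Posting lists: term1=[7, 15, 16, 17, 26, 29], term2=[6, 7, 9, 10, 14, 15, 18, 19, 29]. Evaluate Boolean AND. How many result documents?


Boolean AND: find intersection of posting lists
term1 docs: [7, 15, 16, 17, 26, 29]
term2 docs: [6, 7, 9, 10, 14, 15, 18, 19, 29]
Intersection: [7, 15, 29]
|intersection| = 3

3


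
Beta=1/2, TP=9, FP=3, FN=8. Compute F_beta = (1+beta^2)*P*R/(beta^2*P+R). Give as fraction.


P = TP/(TP+FP) = 9/12 = 3/4
R = TP/(TP+FN) = 9/17 = 9/17
beta^2 = 1/2^2 = 1/4
(1 + beta^2) = 5/4
Numerator = (1+beta^2)*P*R = 135/272
Denominator = beta^2*P + R = 3/16 + 9/17 = 195/272
F_beta = 9/13

9/13


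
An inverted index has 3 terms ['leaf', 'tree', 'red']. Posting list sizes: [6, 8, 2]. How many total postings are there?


Summing posting list sizes:
'leaf': 6 postings
'tree': 8 postings
'red': 2 postings
Total = 6 + 8 + 2 = 16

16


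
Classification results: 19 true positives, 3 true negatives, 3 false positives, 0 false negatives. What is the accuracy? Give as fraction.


Accuracy = (TP + TN) / (TP + TN + FP + FN)
TP + TN = 19 + 3 = 22
Total = 19 + 3 + 3 + 0 = 25
Accuracy = 22 / 25 = 22/25

22/25


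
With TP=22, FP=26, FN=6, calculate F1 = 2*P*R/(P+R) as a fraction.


F1 = 2 * P * R / (P + R)
P = TP/(TP+FP) = 22/48 = 11/24
R = TP/(TP+FN) = 22/28 = 11/14
2 * P * R = 2 * 11/24 * 11/14 = 121/168
P + R = 11/24 + 11/14 = 209/168
F1 = 121/168 / 209/168 = 11/19

11/19


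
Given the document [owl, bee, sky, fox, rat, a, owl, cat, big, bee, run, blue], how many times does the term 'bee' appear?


Document has 12 words
Scanning for 'bee':
Found at positions: [1, 9]
Count = 2

2


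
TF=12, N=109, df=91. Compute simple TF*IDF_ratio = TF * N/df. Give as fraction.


TF * (N/df)
= 12 * (109/91)
= 12 * 109/91
= 1308/91

1308/91


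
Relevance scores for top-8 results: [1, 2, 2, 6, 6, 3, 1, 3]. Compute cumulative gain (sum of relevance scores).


Cumulative Gain = sum of relevance scores
Position 1: rel=1, running sum=1
Position 2: rel=2, running sum=3
Position 3: rel=2, running sum=5
Position 4: rel=6, running sum=11
Position 5: rel=6, running sum=17
Position 6: rel=3, running sum=20
Position 7: rel=1, running sum=21
Position 8: rel=3, running sum=24
CG = 24

24


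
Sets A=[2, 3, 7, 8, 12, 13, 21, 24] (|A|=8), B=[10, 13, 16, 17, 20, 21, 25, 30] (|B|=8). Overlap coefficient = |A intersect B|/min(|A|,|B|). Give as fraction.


A intersect B = [13, 21]
|A intersect B| = 2
min(|A|, |B|) = min(8, 8) = 8
Overlap = 2 / 8 = 1/4

1/4


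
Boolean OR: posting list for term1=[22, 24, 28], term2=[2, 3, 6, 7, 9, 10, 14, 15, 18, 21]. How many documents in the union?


Boolean OR: find union of posting lists
term1 docs: [22, 24, 28]
term2 docs: [2, 3, 6, 7, 9, 10, 14, 15, 18, 21]
Union: [2, 3, 6, 7, 9, 10, 14, 15, 18, 21, 22, 24, 28]
|union| = 13

13


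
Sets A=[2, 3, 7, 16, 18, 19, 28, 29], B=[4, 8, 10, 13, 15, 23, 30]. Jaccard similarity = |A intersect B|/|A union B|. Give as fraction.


A intersect B = []
|A intersect B| = 0
A union B = [2, 3, 4, 7, 8, 10, 13, 15, 16, 18, 19, 23, 28, 29, 30]
|A union B| = 15
Jaccard = 0/15 = 0

0


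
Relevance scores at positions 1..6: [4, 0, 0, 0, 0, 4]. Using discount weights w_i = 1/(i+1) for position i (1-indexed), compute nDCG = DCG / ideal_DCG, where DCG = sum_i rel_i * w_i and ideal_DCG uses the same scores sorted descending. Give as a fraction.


Position discount weights w_i = 1/(i+1) for i=1..6:
Weights = [1/2, 1/3, 1/4, 1/5, 1/6, 1/7]
Actual relevance: [4, 0, 0, 0, 0, 4]
DCG = 4/2 + 0/3 + 0/4 + 0/5 + 0/6 + 4/7 = 18/7
Ideal relevance (sorted desc): [4, 4, 0, 0, 0, 0]
Ideal DCG = 4/2 + 4/3 + 0/4 + 0/5 + 0/6 + 0/7 = 10/3
nDCG = DCG / ideal_DCG = 18/7 / 10/3 = 27/35

27/35


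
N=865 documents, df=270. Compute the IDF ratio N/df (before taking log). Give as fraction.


IDF ratio = N / df
= 865 / 270
= 173/54

173/54


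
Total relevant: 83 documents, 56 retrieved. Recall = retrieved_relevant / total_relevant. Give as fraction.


Recall = retrieved_relevant / total_relevant
= 56 / 83
= 56 / (56 + 27)
= 56/83

56/83


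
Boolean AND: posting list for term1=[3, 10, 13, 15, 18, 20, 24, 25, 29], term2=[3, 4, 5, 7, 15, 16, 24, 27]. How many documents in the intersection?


Boolean AND: find intersection of posting lists
term1 docs: [3, 10, 13, 15, 18, 20, 24, 25, 29]
term2 docs: [3, 4, 5, 7, 15, 16, 24, 27]
Intersection: [3, 15, 24]
|intersection| = 3

3
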